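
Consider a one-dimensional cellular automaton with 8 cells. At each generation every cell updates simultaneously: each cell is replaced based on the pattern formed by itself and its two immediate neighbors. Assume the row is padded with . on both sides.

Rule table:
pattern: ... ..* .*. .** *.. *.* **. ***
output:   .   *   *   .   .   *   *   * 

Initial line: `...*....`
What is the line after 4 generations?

..**....
.*.*....
****....
.***....

.***....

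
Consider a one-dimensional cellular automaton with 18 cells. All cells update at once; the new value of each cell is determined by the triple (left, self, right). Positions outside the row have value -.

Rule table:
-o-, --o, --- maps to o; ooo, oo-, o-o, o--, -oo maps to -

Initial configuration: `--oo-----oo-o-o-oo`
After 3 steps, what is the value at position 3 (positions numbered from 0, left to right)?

oo---oooo---o-o---
---oo-----ooo-o-oo
ooo---oooo----o---
position 3 holds -

-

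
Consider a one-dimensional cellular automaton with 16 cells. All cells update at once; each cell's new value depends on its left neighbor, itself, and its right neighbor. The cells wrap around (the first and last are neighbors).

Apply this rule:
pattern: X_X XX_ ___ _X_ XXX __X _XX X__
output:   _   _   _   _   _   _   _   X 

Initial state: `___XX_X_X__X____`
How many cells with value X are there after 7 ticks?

tick 1: _________X__X___
tick 2: __________X__X__
tick 3: ___________X__X_
tick 4: ____________X__X
tick 5: X____________X__
tick 6: _X____________X_
tick 7: __X____________X
count of X: 2

2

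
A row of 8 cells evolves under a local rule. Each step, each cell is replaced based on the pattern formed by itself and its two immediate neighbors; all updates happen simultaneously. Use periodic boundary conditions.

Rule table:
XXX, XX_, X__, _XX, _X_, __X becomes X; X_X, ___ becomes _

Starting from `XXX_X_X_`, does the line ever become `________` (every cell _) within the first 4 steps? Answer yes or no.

XXX_X_X_  (fixed point — unchanged through step 4)
step 4 is XXX_X_X_, still not uniform _

no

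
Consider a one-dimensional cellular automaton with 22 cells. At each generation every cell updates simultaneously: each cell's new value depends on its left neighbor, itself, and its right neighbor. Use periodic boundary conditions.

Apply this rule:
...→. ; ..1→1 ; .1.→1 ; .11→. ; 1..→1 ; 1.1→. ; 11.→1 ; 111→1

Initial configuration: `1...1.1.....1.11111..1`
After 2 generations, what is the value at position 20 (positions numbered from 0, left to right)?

11.11.11...11..111111.
.1..1..11.1.111.11111.
position 20 holds 1

1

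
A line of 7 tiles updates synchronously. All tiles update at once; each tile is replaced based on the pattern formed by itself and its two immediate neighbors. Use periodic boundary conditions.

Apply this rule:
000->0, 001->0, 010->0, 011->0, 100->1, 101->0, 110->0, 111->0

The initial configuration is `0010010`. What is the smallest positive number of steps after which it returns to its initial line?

7

0001001
1000100
0100010
0010001
1001000
0100100
0010010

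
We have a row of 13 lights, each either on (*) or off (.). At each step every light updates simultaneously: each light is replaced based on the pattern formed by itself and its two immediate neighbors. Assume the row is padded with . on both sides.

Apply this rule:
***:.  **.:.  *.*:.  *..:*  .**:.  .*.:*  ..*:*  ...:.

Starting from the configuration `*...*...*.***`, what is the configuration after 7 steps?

....***......

step 1: **.***.**....
step 2: .........*...
step 3: ........***..
step 4: .......*...*.
step 5: ......***.***
step 6: .....*.......
step 7: ....***......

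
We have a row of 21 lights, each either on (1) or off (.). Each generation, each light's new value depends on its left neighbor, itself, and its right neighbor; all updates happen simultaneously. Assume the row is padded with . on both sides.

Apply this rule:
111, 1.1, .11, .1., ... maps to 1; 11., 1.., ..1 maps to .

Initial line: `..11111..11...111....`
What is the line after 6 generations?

1..1.11...1111111.11.

1.1111...1..1.11..111
11111..1.1..111...11.
1111...111..11..1.1..
111..1.11...1...111.1
11...111..1.1.1.11.11
1..1.11...1111111.11.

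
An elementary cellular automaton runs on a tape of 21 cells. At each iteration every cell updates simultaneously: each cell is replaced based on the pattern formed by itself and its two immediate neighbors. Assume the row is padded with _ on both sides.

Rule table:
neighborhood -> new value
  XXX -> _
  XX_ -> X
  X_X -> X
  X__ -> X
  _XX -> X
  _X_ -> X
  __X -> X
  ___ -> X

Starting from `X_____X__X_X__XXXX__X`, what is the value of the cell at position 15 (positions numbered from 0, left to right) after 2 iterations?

XXXXXXXXXXXXXXX__XXXX
X_____________XXXX__X
position 15 holds X

X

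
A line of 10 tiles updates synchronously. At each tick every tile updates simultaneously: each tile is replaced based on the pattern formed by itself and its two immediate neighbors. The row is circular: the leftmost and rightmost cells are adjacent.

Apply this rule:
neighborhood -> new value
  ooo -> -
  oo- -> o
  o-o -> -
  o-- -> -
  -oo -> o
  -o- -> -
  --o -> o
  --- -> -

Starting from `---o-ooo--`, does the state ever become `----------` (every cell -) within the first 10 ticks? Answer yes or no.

--o--o-o--
-o--o-----
o--o------
--o------o
-o------o-
o------o--
------o--o
-----o--o-
----o--o--
---o--o---
tick 10 is ---o--o---, still not uniform -

no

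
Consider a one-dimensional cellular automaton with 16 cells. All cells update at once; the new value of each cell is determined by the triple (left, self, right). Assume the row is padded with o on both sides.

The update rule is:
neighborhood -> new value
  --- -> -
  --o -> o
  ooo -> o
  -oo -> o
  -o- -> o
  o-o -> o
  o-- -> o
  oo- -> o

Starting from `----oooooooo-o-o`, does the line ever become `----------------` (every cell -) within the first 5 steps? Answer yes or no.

o--ooooooooooooo
oooooooooooooooo
oooooooooooooooo  (fixed point — unchanged through step 5)
step 5 is oooooooooooooooo, still not uniform -

no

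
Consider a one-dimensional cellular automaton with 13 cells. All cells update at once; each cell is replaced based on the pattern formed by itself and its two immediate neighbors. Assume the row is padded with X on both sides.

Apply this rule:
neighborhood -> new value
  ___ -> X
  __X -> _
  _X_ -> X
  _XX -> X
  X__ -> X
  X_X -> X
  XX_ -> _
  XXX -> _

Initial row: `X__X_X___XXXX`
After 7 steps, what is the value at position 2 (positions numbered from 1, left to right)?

_

_X_XXXXX_X___
XXXX____XXXX_
____XXX_X___X
XXX_X__XXXX_X
___XXX_X___XX
XX_X__XXXX_X_
__XXX_X___XXX
position 2 holds _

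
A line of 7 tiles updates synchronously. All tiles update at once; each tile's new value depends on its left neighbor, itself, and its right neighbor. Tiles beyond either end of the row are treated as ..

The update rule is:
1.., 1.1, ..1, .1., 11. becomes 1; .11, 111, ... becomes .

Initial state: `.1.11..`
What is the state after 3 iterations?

111.11.
..11.11
.1.11.1

.1.11.1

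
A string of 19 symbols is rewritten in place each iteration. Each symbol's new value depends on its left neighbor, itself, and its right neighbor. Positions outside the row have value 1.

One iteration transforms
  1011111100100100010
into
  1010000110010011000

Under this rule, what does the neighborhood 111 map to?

0

At position 3 the neighborhood is 111; the next row has 0 there.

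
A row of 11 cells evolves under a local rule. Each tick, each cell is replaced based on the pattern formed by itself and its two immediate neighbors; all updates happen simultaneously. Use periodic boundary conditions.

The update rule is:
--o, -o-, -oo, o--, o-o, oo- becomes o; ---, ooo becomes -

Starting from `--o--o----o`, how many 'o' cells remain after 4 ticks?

8

ooooooo--oo
------oooo-
-----oo--oo
o---ooooooo
count of o: 8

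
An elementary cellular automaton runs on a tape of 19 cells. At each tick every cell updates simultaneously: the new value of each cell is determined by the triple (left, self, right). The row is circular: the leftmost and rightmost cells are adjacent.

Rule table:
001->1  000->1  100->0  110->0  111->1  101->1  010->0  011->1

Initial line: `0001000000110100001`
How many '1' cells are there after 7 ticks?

tick 1: 0110011111101001110
tick 2: 1100111111010011100
tick 3: 1001111110100111001
tick 4: 0011111101001110011
tick 5: 0111111010011100110
tick 6: 1111110100111001100
tick 7: 1111101001110011001
count of 1: 12

12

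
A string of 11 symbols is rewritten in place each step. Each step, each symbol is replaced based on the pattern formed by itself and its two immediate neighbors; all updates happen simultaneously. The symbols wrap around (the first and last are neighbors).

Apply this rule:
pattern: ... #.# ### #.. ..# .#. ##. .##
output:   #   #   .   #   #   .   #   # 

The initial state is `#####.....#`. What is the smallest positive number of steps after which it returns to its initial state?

2

....#######
#####.....#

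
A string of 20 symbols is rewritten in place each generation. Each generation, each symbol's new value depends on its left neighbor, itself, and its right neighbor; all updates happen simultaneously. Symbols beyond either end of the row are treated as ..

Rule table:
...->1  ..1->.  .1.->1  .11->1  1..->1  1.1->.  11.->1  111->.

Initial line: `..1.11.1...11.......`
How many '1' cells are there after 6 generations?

generation 1: 1.1.11.111.111111111
generation 2: 1.1.11.1.1.1.......1
generation 3: 1.1.11.1.1.1111111.1
generation 4: 1.1.11.1.1.1.....1.1
generation 5: 1.1.11.1.1.11111.1.1
generation 6: 1.1.11.1.1.1...1.1.1
count of 1: 10

10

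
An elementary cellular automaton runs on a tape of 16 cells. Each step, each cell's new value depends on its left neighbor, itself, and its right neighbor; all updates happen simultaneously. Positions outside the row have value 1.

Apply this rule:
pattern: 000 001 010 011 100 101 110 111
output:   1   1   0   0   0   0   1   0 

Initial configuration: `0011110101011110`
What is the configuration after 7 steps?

0100010000000010
0001100111111100
0110101000000101
0010000011111000
0100111100001011
0001000101110000
0110011000010111

0110011000010111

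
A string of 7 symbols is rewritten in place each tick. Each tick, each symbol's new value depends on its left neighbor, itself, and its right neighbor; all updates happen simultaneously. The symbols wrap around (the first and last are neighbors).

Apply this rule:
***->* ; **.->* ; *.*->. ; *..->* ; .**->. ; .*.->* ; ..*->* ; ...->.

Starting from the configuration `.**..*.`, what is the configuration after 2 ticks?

*..****

*.*****
*..****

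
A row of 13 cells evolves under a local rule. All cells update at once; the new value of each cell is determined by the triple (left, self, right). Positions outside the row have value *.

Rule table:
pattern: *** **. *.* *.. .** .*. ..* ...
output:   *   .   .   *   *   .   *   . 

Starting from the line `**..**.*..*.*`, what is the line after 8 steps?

*.*.*********

step 1: *.***...**..*
step 2: ..**.*.**.***
step 3: ***....*..***
step 4: **.*..*.*****
step 5: *...**..*****
step 6: .*.**.*******
step 7: ...*..*******
step 8: *.*.*********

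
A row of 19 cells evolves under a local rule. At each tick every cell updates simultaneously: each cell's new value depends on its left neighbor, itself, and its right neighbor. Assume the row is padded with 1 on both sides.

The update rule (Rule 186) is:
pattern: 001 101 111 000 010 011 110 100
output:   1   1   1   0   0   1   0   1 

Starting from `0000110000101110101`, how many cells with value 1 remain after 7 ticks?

15

tick 1: 1001101001011101011
tick 2: 0111010110111010111
tick 3: 1110101101110101111
tick 4: 1101011011101011111
tick 5: 1010110111010111111
tick 6: 0101101110101111111
tick 7: 1011011101011111111
count of 1: 15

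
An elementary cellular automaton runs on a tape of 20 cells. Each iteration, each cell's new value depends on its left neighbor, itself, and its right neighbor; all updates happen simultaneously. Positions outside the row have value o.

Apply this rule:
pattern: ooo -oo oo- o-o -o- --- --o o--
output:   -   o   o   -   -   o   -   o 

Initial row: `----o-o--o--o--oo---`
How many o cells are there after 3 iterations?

8

iteration 1: ooo----o--o--o-oooo-
iteration 2: --oooo--o--o---o--o-
iteration 3: o-o--oo--o--oo--o---
count of o: 8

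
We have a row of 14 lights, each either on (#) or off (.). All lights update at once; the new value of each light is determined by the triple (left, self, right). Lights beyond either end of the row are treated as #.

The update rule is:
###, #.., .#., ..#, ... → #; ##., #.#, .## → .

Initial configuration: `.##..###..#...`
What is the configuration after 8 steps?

############..

...##.#.######
###...#..#####
##.######.####
#...####...###
.###.##.###.##
..#......#...#
#############.
############..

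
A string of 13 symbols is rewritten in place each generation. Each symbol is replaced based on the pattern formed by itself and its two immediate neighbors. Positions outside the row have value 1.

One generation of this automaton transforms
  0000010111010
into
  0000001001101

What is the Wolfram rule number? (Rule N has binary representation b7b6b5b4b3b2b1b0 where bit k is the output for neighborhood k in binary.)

position 8: 111 → 0  (bit 7 = 0)
position 9: 110 → 1  (bit 6 = 1)
position 6: 101 → 1  (bit 5 = 1)
position 0: 100 → 0  (bit 4 = 0)
position 7: 011 → 0  (bit 3 = 0)
position 5: 010 → 0  (bit 2 = 0)
position 4: 001 → 0  (bit 1 = 0)
position 1: 000 → 0  (bit 0 = 0)
bits b7..b0 = 01100000 = 96

96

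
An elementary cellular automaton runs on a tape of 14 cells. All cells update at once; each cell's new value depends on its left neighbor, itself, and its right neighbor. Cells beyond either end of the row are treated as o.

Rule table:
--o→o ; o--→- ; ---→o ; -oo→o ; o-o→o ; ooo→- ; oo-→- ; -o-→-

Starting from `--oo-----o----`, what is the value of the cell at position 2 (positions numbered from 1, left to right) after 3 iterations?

-oo--oooo--ooo
oo--oo----oo--
---oo--oooo--o
position 2 holds -

-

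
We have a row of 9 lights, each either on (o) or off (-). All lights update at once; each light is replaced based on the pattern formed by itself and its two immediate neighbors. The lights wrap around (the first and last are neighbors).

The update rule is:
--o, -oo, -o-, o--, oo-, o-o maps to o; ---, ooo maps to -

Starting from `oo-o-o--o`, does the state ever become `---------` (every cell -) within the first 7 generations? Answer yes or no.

no

-oooooooo
oo------o
-oo----oo
oooo--ooo
---oooo--
--oo--oo-
-oooooooo
generation 7 is -oooooooo, still not uniform -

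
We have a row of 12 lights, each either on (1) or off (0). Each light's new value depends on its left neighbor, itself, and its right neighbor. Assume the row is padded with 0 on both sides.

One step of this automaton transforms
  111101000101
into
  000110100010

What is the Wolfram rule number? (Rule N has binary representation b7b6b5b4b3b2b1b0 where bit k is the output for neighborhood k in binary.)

position 1: 111 → 0  (bit 7 = 0)
position 3: 110 → 1  (bit 6 = 1)
position 4: 101 → 1  (bit 5 = 1)
position 6: 100 → 1  (bit 4 = 1)
position 0: 011 → 0  (bit 3 = 0)
position 5: 010 → 0  (bit 2 = 0)
position 8: 001 → 0  (bit 1 = 0)
position 7: 000 → 0  (bit 0 = 0)
bits b7..b0 = 01110000 = 112

112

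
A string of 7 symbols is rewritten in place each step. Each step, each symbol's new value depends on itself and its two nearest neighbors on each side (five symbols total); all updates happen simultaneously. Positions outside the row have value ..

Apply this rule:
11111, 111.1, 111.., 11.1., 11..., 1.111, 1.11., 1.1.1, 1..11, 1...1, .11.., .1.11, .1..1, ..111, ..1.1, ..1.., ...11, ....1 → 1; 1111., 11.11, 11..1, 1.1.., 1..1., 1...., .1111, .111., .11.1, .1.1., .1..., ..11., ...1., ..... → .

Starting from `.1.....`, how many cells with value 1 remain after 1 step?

step 1: .1.....
count of 1: 1

1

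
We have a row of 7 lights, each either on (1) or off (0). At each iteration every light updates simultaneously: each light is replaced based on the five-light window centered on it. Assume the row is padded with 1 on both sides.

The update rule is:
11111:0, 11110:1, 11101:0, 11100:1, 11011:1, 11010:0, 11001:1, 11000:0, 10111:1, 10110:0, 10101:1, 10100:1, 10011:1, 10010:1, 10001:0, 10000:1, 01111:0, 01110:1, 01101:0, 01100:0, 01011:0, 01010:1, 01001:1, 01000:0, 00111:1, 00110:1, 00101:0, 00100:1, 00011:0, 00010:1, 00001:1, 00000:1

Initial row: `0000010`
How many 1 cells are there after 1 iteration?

4

0111100
count of 1: 4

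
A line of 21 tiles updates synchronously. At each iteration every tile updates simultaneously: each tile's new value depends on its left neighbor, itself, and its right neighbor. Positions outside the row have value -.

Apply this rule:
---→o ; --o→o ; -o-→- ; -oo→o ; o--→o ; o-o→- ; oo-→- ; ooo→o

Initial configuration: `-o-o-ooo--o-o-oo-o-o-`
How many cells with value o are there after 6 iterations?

o----oo-oo----o-----o
-ooooo--o-oooo-ooooo-
ooooo-oo--ooo--oooo-o
oooo--o-oooo-ooooo---
ooo-oo--ooo--oooo-ooo
oo--o-oooo-ooooo--oo-
count of o: 14

14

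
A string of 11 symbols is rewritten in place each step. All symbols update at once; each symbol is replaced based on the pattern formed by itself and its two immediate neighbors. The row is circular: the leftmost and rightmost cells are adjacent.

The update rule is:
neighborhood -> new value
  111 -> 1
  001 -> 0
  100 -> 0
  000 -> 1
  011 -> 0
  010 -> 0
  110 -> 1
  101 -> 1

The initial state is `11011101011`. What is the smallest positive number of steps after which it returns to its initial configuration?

step 1: 11101110101
step 2: 11110111010
step 3: 01111011101
step 4: 10111101110
step 5: 01011110111
step 6: 10101111011
step 7: 11010111101
step 8: 11101011110
step 9: 01110101111
step 10: 10111010111
step 11: 11011101011

11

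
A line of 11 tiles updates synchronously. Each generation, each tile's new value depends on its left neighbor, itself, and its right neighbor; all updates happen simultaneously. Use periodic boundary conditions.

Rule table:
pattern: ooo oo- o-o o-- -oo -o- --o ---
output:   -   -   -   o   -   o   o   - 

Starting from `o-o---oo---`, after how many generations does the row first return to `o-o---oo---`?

o-oo-o--o-o
-----oooo--
----o----o-
---ooo--ooo
o-o---oo---

5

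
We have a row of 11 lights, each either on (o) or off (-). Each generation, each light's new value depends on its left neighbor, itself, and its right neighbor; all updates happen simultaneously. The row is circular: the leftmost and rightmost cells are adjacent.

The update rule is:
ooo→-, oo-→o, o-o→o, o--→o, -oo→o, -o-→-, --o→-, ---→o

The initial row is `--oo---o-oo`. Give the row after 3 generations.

o-oo-ooo-o-

o-oooo--ooo
ooo--oo-o--
o-oo-ooo-o-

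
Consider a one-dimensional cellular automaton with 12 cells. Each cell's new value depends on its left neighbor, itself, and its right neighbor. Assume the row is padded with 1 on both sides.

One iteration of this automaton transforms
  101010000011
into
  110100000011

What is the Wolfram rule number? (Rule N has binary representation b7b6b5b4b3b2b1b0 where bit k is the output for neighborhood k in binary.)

position 11: 111 → 1  (bit 7 = 1)
position 0: 110 → 1  (bit 6 = 1)
position 1: 101 → 1  (bit 5 = 1)
position 5: 100 → 0  (bit 4 = 0)
position 10: 011 → 1  (bit 3 = 1)
position 2: 010 → 0  (bit 2 = 0)
position 9: 001 → 0  (bit 1 = 0)
position 6: 000 → 0  (bit 0 = 0)
bits b7..b0 = 11101000 = 232

232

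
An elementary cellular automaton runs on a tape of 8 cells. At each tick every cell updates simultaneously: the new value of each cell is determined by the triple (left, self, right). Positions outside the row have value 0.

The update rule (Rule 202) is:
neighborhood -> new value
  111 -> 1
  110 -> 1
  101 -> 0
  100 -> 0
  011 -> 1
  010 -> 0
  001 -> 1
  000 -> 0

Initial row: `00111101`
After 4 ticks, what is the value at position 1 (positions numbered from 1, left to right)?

01111100
11111100
11111100  (fixed point — unchanged through tick 4)
position 1 holds 1

1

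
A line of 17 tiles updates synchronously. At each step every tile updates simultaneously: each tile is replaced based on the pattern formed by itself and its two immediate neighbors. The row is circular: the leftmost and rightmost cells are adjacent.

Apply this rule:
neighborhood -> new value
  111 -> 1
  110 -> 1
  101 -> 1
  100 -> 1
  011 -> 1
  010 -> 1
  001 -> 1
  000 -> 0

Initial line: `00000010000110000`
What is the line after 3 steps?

00000111001111000
00001111111111100
00011111111111110

00011111111111110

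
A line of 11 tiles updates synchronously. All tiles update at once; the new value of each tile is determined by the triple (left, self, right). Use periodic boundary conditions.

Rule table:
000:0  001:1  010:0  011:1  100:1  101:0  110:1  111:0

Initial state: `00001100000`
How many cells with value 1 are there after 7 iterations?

00011110000
00110011000
01111111100
11000000110
11100001110
10110011010
00111111000
count of 1: 6

6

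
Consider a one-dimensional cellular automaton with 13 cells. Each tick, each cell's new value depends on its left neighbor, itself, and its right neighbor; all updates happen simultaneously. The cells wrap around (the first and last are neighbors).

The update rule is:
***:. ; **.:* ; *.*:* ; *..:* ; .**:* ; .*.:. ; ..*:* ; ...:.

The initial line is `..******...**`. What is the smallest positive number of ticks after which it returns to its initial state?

39

tick 1: ***....**.***
tick 2: ..**..*****..
tick 3: .******...**.
tick 4: **....**.****
tick 5: .**..*****...
tick 6: ******...**..
tick 7: *....**.*****
tick 8: **..*****....
tick 9: *****...**..*
tick 10: ....**.******
tick 11: *..*****....*
tick 12: ****...**..**
tick 13: ...**.******.
tick 14: ..*****....**
tick 15: ***...**..***
tick 16: ..**.******..
tick 17: .*****....**.
tick 18: **...**..****
tick 19: .**.******...
tick 20: *****....**..
tick 21: *...**..*****
tick 22: **.******....
tick 23: ****....**..*
tick 24: ...**..******
tick 25: *.******....*
tick 26: ***....**..**
tick 27: ..**..******.
tick 28: .******....**
tick 29: **....**..***
tick 30: .**..******..
tick 31: ******....**.
tick 32: *....**..****
tick 33: **..******...
tick 34: *****....**.*
tick 35: ....**..*****
tick 36: *..******...*
tick 37: ****....**.**
tick 38: ...**..*****.
tick 39: ..******...**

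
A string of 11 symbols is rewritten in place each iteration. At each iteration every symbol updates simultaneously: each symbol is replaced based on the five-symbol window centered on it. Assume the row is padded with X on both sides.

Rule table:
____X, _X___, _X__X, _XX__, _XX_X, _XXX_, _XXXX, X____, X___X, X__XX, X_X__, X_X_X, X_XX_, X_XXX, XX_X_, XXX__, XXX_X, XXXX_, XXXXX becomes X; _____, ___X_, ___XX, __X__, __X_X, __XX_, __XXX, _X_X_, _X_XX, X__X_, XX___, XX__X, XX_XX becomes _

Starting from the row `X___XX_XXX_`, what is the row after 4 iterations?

X_X__X_XXX_
XXXX___XXX_
XXXX_X__XX_
XXXXXXXX_X_

XXXXXXXX_X_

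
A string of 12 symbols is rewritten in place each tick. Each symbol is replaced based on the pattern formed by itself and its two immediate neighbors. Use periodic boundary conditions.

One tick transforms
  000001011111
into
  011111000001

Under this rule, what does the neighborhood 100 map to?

0

At position 0 the neighborhood is 100; the next row has 0 there.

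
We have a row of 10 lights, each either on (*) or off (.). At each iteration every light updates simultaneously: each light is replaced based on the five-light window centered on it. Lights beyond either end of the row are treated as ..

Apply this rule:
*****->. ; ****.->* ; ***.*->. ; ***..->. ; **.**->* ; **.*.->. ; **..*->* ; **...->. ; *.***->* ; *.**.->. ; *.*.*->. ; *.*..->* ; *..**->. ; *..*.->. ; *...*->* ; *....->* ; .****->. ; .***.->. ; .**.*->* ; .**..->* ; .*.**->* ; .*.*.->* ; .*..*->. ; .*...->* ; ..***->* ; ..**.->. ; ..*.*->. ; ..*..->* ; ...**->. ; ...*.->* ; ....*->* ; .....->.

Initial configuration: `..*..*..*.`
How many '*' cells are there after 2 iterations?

4

***..*..**
*..*.*...*
count of *: 4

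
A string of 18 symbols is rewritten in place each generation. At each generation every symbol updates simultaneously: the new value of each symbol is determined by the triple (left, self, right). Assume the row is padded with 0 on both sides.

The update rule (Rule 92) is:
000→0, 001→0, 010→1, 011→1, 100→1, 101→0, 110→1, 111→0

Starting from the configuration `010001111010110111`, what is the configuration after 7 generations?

011001001010110101
011101101010110101
010101101010110101
010101101010110101  (fixed point — unchanged through generation 7)

010101101010110101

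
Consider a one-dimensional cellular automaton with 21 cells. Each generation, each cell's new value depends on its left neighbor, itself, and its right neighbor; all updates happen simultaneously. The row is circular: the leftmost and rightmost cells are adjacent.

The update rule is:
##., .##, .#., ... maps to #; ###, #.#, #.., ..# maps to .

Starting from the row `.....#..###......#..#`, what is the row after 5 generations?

generation 1: .###.#..#.#.####.#..#
generation 2: .#.#.#..#.#.#..#.#..#
generation 3: .#.#.#..#.#.#..#.#..#  (fixed point — unchanged through generation 5)

.#.#.#..#.#.#..#.#..#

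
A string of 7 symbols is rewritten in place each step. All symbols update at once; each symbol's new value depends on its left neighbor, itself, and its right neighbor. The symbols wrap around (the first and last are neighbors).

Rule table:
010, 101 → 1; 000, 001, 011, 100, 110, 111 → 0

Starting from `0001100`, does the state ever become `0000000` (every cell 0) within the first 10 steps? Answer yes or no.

step 1: 0000000
all cells are 0 at step 1

yes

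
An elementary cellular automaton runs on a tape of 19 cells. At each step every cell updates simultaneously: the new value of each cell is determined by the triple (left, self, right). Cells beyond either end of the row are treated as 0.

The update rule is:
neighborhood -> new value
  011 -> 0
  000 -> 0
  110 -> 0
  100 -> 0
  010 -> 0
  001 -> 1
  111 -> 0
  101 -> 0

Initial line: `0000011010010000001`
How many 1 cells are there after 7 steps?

step 1: 0000100000100000010
step 2: 0001000001000000100
step 3: 0010000010000001000
step 4: 0100000100000010000
step 5: 1000001000000100000
step 6: 0000010000001000000
step 7: 0000100000010000000
count of 1: 2

2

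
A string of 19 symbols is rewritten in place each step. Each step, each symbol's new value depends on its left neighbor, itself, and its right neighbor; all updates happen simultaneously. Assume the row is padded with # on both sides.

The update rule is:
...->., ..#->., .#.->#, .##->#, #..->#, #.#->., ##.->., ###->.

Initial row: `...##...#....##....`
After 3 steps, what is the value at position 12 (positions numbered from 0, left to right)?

.

step 1: #..#.#..##...#.#...
step 2: .#.#.##.#.#..#.##..
step 3: .#.#.#..#.##.#.#.#.
position 12 holds .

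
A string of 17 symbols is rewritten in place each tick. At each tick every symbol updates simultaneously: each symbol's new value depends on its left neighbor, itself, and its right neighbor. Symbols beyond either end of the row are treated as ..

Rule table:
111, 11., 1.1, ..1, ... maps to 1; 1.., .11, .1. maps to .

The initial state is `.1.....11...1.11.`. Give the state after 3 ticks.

1..1111.1.11.1.1.
..1.1111.1.11.1..
11.1.1111.1.11..1

11.1.1111.1.11..1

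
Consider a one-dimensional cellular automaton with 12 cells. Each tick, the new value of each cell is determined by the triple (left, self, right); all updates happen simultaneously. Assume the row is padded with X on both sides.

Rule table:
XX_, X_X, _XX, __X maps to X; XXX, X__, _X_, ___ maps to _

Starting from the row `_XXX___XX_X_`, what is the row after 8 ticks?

XX_X__XXXX_X
_XX__XX__XXX
XXX_XXX_XX__
__XXX_XXXX_X
_XX_XXX__XXX
XXXXX_X_XX__
____XX_XXX_X
___XXXXX_XXX

___XXXXX_XXX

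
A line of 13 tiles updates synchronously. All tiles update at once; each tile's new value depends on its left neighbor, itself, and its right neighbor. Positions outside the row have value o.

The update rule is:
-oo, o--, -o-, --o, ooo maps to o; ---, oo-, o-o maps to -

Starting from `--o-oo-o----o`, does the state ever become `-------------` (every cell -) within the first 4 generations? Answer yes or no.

ooo-o--oo--oo
oo--oooo-oooo
o-ooooo--oooo
--oooo-oooooo
generation 4 is --oooo-oooooo, still not uniform -

no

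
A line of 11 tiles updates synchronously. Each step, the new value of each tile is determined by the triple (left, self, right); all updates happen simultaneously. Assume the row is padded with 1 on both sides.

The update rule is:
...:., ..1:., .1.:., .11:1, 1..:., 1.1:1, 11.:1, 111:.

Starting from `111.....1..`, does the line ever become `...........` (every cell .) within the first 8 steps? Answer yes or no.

..1........
...........
all cells are . at step 2

yes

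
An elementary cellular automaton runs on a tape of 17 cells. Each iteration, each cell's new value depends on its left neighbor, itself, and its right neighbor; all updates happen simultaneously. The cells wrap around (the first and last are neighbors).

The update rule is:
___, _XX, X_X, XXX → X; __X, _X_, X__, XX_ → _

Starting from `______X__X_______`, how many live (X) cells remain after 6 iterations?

13

XXXXX______XXXXXX
XXXX__XXXX_XXXXXX
XXX___XXX_XXXXXXX
XX__X_XX_XXXXXXXX
X____XX_XXXXXXXXX
__XX_X_XXXXXXXXXX
count of X: 13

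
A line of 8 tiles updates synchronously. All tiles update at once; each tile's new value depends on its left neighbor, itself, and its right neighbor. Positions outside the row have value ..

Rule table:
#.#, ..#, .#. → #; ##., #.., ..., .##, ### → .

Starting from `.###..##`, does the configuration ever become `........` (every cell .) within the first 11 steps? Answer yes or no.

#....#..
#...##..
#..#....
#.##....
##......
........
all cells are . at step 6

yes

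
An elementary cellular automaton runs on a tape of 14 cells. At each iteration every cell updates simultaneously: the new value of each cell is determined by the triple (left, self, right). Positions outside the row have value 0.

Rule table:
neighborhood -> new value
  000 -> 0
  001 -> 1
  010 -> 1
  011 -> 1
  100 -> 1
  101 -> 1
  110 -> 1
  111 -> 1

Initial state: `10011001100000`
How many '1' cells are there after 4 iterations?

13

11111111110000
11111111111000
11111111111100
11111111111110
count of 1: 13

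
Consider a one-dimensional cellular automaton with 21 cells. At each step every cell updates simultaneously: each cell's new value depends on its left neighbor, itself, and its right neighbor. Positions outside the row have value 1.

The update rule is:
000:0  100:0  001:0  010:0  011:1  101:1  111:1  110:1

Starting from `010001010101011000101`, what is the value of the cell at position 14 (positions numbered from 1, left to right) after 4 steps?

100000101010111000011
100000010101111000011
100000001011111000011
100000000111111000011
position 14 holds 1

1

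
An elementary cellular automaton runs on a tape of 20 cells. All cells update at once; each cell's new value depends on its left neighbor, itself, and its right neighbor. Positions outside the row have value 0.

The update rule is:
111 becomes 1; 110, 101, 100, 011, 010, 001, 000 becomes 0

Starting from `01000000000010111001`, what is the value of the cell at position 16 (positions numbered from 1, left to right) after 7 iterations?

0

00000000000000010000
00000000000000000000
00000000000000000000  (fixed point — unchanged through iteration 7)
position 16 holds 0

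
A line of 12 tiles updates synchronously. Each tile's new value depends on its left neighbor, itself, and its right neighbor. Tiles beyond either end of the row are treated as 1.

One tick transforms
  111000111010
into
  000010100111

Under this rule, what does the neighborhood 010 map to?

At position 10 the neighborhood is 010; the next row has 1 there.

1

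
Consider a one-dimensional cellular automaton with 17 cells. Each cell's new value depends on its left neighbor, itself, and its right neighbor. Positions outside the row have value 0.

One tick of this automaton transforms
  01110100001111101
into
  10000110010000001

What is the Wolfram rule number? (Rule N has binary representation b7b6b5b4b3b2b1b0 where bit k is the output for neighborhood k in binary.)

22

position 2: 111 → 0  (bit 7 = 0)
position 3: 110 → 0  (bit 6 = 0)
position 4: 101 → 0  (bit 5 = 0)
position 6: 100 → 1  (bit 4 = 1)
position 1: 011 → 0  (bit 3 = 0)
position 5: 010 → 1  (bit 2 = 1)
position 0: 001 → 1  (bit 1 = 1)
position 7: 000 → 0  (bit 0 = 0)
bits b7..b0 = 00010110 = 22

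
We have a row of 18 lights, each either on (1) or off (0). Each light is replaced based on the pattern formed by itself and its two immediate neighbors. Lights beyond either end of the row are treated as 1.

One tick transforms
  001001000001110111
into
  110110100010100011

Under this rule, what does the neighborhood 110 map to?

At position 13 the neighborhood is 110; the next row has 0 there.

0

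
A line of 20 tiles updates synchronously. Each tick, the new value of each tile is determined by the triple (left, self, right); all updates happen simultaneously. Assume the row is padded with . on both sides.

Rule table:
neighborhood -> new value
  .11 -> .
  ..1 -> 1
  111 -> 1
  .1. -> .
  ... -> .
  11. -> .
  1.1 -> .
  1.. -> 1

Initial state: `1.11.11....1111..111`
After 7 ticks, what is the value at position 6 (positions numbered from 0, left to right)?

.......1..1.11.11.1.
......1.11.........1
.....1....1.......1.
....1.1..1.1.....1.1
...1...11...1...1...
..1.1.1..1.1.1.1.1..
.1.....11.........1.
position 6 holds .

.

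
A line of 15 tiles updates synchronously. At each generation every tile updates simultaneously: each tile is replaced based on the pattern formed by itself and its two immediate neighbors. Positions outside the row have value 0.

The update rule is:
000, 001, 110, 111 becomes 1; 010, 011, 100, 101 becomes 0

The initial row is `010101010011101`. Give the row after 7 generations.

110011011011010

100000000101100
001111111000101
110111111011000
010011111001011
100101111010001
001000111000110
110011011011010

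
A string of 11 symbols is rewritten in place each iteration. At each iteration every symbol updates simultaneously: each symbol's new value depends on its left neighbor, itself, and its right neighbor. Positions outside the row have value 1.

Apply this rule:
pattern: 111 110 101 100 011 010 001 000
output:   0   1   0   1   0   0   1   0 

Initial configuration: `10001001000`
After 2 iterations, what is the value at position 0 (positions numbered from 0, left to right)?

0

iteration 1: 11010110101
iteration 2: 01000010000
position 0 holds 0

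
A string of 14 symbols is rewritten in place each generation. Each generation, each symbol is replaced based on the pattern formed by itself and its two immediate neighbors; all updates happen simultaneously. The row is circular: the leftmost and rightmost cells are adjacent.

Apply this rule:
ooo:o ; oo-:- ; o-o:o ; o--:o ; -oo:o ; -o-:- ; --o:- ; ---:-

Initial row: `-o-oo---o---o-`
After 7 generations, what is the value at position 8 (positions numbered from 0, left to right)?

--oo-o---o---o
o-o-o-o---o---
-o-o-o-o---o--
--o-o-o-o---o-
---o-o-o-o---o
o---o-o-o-o---
-o---o-o-o-o--
position 8 holds -

-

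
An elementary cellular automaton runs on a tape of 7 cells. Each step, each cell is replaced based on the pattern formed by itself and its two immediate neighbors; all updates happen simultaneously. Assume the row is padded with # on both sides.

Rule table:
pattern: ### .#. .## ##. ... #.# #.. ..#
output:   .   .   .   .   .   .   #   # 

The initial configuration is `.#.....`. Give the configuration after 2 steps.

##.#.#.

..#...#
##.#.#.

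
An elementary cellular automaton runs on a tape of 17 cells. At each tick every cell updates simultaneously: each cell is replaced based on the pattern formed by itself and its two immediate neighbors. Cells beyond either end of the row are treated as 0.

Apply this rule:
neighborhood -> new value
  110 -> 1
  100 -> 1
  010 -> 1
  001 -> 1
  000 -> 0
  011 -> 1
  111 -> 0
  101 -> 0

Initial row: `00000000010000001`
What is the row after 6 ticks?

00011010101101101

00000000111000011
00000001101100111
00000011101111101
00000110101000101
00001110101101101
00011010101101101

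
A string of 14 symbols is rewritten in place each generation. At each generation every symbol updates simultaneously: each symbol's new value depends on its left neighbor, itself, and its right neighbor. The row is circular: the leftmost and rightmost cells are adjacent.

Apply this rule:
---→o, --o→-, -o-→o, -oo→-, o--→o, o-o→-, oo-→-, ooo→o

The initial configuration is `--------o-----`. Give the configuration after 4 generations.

oooo----o--ooo

ooooooo-oooooo
oooooo---ooooo
ooooo-oo--oooo
oooo----o--ooo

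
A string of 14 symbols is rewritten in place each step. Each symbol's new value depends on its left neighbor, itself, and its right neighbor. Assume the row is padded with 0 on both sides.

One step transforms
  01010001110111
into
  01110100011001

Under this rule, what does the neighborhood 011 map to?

0

At position 7 the neighborhood is 011; the next row has 0 there.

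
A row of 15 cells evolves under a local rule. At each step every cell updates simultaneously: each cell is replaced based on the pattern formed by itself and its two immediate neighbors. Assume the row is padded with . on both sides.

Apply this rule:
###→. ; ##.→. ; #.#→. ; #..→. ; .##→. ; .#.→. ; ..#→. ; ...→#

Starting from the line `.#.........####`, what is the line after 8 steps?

...#######.....
##.........####
...#######.....  (repeats step 1; period 2)
step 8: ##.........####

##.........####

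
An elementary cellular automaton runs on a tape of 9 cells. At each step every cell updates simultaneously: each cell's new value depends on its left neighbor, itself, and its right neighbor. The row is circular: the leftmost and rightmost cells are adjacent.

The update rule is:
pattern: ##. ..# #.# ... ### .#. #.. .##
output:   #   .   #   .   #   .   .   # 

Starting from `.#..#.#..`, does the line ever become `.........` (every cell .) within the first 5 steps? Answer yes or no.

yes

.....#...
.........
all cells are . at step 2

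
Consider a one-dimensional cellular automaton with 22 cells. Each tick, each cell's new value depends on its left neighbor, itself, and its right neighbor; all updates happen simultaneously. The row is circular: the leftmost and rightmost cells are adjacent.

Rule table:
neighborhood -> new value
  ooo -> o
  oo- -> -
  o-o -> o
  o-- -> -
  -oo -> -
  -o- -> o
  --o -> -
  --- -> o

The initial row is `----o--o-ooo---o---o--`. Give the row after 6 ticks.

tick 1: ooo-o--oo-o--o-o-o-o-o
tick 2: oo-oo----oo--oooooooo-
tick 3: --o---oo------oooooo-o
tick 4: --o-o----oooo--oooo-oo
tick 5: --ooo-oo--oo----oo-o--
tick 6: o--o-o-------oo---oo-o

o--o-o-------oo---oo-o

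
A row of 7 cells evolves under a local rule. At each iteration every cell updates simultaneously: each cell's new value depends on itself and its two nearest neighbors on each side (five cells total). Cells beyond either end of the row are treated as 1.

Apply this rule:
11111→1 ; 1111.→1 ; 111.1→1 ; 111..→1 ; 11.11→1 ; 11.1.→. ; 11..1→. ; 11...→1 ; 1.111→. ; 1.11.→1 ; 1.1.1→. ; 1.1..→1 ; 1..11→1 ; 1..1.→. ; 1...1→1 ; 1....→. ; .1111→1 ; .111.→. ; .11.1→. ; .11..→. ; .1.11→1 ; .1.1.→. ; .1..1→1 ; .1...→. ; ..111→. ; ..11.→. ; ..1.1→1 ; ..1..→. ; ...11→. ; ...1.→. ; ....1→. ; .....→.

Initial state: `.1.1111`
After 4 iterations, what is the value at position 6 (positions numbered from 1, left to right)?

iteration 1: ..1.111
iteration 2: ..11.11
iteration 3: .1..1.1
iteration 4: .11.11.
position 6 holds 1

1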